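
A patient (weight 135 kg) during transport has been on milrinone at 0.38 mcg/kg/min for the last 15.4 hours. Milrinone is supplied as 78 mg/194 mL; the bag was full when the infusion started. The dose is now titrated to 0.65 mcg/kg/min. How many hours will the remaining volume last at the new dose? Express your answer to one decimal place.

Initial rate:
Dose = 0.38 mcg/kg/min × 135 kg = 51.3 mcg/min
51.3 mcg/min × 60 min/hr = 3078 mcg/hr
Concentration = 78 mg ÷ 194 mL = 0.4020619 mg/mL = 402.0619 mcg/mL
Rate = 3078 mcg/hr ÷ 402.0619 mcg/mL = 7.655538 mL/hr
Volume infused so far = 7.655538 mL/hr × 15.4 hr = 117.8953 mL
Volume remaining = 194 − 117.8953 = 76.10471 mL
New rate:
Dose = 0.65 mcg/kg/min × 135 kg = 87.75 mcg/min
87.75 mcg/min × 60 min/hr = 5265 mcg/hr
Rate = 5265 mcg/hr ÷ 402.0619 mcg/mL = 13.095 mL/hr
Time remaining = 76.10471 mL ÷ 13.095 mL/hr = 5.811738 hr

5.8 hours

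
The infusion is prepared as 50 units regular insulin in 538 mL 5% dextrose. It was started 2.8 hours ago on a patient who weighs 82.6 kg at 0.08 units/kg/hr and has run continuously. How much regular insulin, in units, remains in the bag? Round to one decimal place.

Dose = 0.08 units/kg/hr × 82.6 kg = 6.608 units/hr
Concentration = 50 units ÷ 538 mL = 0.0929368 units/mL
Rate = 6.608 units/hr ÷ 0.0929368 units/mL = 71.10208 mL/hr
Volume infused = 71.10208 mL/hr × 2.8 hr = 199.0858 mL
Volume remaining = 538 − 199.0858 = 338.9142 mL
Drug remaining = 338.9142 mL × 0.0929368 units/mL = 31.4976 units

31.5 units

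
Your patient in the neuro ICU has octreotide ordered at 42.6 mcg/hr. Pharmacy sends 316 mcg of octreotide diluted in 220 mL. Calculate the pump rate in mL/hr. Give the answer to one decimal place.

29.7 mL/hr

Concentration = 316 mcg ÷ 220 mL = 1.436364 mcg/mL
Rate = 42.6 mcg/hr ÷ 1.436364 mcg/mL = 29.65823 mL/hr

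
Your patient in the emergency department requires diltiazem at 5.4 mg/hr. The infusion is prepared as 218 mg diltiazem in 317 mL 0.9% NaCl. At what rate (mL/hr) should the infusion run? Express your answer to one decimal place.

Concentration = 218 mg ÷ 317 mL = 0.6876972 mg/mL
Rate = 5.4 mg/hr ÷ 0.6876972 mg/mL = 7.852294 mL/hr

7.9 mL/hr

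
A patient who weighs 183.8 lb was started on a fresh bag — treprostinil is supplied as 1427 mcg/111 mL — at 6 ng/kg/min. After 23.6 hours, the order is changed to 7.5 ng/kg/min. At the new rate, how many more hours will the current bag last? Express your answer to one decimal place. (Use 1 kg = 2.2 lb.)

19.1 hours

Initial rate:
Weight = 183.8 lb ÷ 2.2 lb/kg = 83.54545 kg
Dose = 6 ng/kg/min × 83.54545 kg = 501.2727 ng/min
501.2727 ng/min × 60 min/hr = 30076.36 ng/hr
Concentration = 1427 mcg ÷ 111 mL = 12.85586 mcg/mL = 12855.86 ng/mL
Rate = 30076.36 ng/hr ÷ 12855.86 ng/mL = 2.339507 mL/hr
Volume infused so far = 2.339507 mL/hr × 23.6 hr = 55.21236 mL
Volume remaining = 111 − 55.21236 = 55.78764 mL
New rate:
Dose = 7.5 ng/kg/min × 83.54545 kg = 626.5909 ng/min
626.5909 ng/min × 60 min/hr = 37595.45 ng/hr
Rate = 37595.45 ng/hr ÷ 12855.86 ng/mL = 2.924384 mL/hr
Time remaining = 55.78764 mL ÷ 2.924384 mL/hr = 19.07672 hr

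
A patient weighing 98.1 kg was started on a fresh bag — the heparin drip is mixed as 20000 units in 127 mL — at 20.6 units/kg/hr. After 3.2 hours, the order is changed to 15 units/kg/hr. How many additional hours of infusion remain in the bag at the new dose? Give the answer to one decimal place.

Initial rate:
Dose = 20.6 units/kg/hr × 98.1 kg = 2020.86 units/hr
Concentration = 20000 units ÷ 127 mL = 157.4803 units/mL
Rate = 2020.86 units/hr ÷ 157.4803 units/mL = 12.83246 mL/hr
Volume infused so far = 12.83246 mL/hr × 3.2 hr = 41.06388 mL
Volume remaining = 127 − 41.06388 = 85.93612 mL
New rate:
Dose = 15 units/kg/hr × 98.1 kg = 1471.5 units/hr
Rate = 1471.5 units/hr ÷ 157.4803 units/mL = 9.344025 mL/hr
Time remaining = 85.93612 mL ÷ 9.344025 mL/hr = 9.196907 hr

9.2 hours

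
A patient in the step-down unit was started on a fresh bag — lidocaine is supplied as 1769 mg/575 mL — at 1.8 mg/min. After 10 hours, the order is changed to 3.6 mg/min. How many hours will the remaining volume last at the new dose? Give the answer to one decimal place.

Initial rate:
1.8 mg/min × 60 min/hr = 108 mg/hr
Concentration = 1769 mg ÷ 575 mL = 3.076522 mg/mL
Rate = 108 mg/hr ÷ 3.076522 mg/mL = 35.10458 mL/hr
Volume infused so far = 35.10458 mL/hr × 10 hr = 351.0458 mL
Volume remaining = 575 − 351.0458 = 223.9542 mL
New rate:
3.6 mg/min × 60 min/hr = 216 mg/hr
Rate = 216 mg/hr ÷ 3.076522 mg/mL = 70.20916 mL/hr
Time remaining = 223.9542 mL ÷ 70.20916 mL/hr = 3.189815 hr

3.2 hours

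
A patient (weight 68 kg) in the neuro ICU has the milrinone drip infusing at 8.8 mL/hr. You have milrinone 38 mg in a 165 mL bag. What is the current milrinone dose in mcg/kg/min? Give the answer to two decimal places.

Concentration = 38 mg ÷ 165 mL = 0.230303 mg/mL = 230.303 mcg/mL
Drug rate = 8.8 mL/hr × 230.303 mcg/mL = 2026.667 mcg/hr
2026.667 mcg/hr ÷ 60 min/hr = 33.77778 mcg/min
33.77778 mcg/min ÷ 68 kg = 0.496732 mcg/kg/min

0.50 mcg/kg/min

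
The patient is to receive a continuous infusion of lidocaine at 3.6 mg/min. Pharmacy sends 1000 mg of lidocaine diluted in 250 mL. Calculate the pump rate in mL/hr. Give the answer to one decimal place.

3.6 mg/min × 60 min/hr = 216 mg/hr
Concentration = 1000 mg ÷ 250 mL = 4 mg/mL
Rate = 216 mg/hr ÷ 4 mg/mL = 54 mL/hr

54.0 mL/hr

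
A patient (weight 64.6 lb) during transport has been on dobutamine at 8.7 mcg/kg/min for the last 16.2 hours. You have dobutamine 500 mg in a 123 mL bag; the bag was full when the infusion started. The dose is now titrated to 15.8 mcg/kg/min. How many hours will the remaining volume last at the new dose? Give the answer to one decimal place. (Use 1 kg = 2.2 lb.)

9.0 hours

Initial rate:
Weight = 64.6 lb ÷ 2.2 lb/kg = 29.36364 kg
Dose = 8.7 mcg/kg/min × 29.36364 kg = 255.4636 mcg/min
255.4636 mcg/min × 60 min/hr = 15327.82 mcg/hr
Concentration = 500 mg ÷ 123 mL = 4.065041 mg/mL = 4065.041 mcg/mL
Rate = 15327.82 mcg/hr ÷ 4065.041 mcg/mL = 3.770643 mL/hr
Volume infused so far = 3.770643 mL/hr × 16.2 hr = 61.08442 mL
Volume remaining = 123 − 61.08442 = 61.91558 mL
New rate:
Dose = 15.8 mcg/kg/min × 29.36364 kg = 463.9455 mcg/min
463.9455 mcg/min × 60 min/hr = 27836.73 mcg/hr
Rate = 27836.73 mcg/hr ÷ 4065.041 mcg/mL = 6.847835 mL/hr
Time remaining = 61.91558 mL ÷ 6.847835 mL/hr = 9.041628 hr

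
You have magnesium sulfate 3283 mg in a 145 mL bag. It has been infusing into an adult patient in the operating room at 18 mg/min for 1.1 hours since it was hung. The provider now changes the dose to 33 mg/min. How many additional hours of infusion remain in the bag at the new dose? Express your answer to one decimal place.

1.1 hours

Initial rate:
18 mg/min × 60 min/hr = 1080 mg/hr
Concentration = 3283 mg ÷ 145 mL = 22.64138 mg/mL
Rate = 1080 mg/hr ÷ 22.64138 mg/mL = 47.70027 mL/hr
Volume infused so far = 47.70027 mL/hr × 1.1 hr = 52.4703 mL
Volume remaining = 145 − 52.4703 = 92.5297 mL
New rate:
33 mg/min × 60 min/hr = 1980 mg/hr
Rate = 1980 mg/hr ÷ 22.64138 mg/mL = 87.4505 mL/hr
Time remaining = 92.5297 mL ÷ 87.4505 mL/hr = 1.058081 hr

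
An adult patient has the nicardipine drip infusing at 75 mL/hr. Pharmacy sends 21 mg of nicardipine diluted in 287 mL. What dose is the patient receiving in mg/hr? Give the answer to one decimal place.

5.5 mg/hr

Concentration = 21 mg ÷ 287 mL = 0.07317073 mg/mL
Drug rate = 75 mL/hr × 0.07317073 mg/mL = 5.487805 mg/hr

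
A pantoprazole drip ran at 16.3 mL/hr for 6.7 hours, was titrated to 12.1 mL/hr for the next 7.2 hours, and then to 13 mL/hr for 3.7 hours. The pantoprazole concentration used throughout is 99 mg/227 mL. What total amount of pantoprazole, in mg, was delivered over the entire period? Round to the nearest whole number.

107 mg

Concentration = 99 mg ÷ 227 mL = 0.4361233 mg/mL
Stage 1: 16.3 mL/hr × 6.7 hr = 109.21 mL → 109.21 mL × 0.4361233 mg/mL = 47.62903 mg
Stage 2: 12.1 mL/hr × 7.2 hr = 87.12 mL → 87.12 mL × 0.4361233 mg/mL = 37.99507 mg
Stage 3: 13 mL/hr × 3.7 hr = 48.1 mL → 48.1 mL × 0.4361233 mg/mL = 20.97753 mg
Total = 47.62903 + 37.99507 + 20.97753 = 106.6016 mg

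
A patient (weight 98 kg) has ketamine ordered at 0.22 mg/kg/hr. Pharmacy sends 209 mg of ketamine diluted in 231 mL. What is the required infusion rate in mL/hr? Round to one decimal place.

Dose = 0.22 mg/kg/hr × 98 kg = 21.56 mg/hr
Concentration = 209 mg ÷ 231 mL = 0.9047619 mg/mL
Rate = 21.56 mg/hr ÷ 0.9047619 mg/mL = 23.82947 mL/hr

23.8 mL/hr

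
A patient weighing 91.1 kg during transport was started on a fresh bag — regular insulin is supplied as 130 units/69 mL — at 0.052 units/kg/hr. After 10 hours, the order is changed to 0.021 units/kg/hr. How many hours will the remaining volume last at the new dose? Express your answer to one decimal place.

43.2 hours

Initial rate:
Dose = 0.052 units/kg/hr × 91.1 kg = 4.7372 units/hr
Concentration = 130 units ÷ 69 mL = 1.884058 units/mL
Rate = 4.7372 units/hr ÷ 1.884058 units/mL = 2.51436 mL/hr
Volume infused so far = 2.51436 mL/hr × 10 hr = 25.1436 mL
Volume remaining = 69 − 25.1436 = 43.8564 mL
New rate:
Dose = 0.021 units/kg/hr × 91.1 kg = 1.9131 units/hr
Rate = 1.9131 units/hr ÷ 1.884058 units/mL = 1.015415 mL/hr
Time remaining = 43.8564 mL ÷ 1.015415 mL/hr = 43.19063 hr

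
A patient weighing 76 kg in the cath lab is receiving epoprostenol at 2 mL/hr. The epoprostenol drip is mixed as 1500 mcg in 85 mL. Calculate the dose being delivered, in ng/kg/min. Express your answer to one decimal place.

Concentration = 1500 mcg ÷ 85 mL = 17.64706 mcg/mL = 17647.06 ng/mL
Drug rate = 2 mL/hr × 17647.06 ng/mL = 35294.12 ng/hr
35294.12 ng/hr ÷ 60 min/hr = 588.2353 ng/min
588.2353 ng/min ÷ 76 kg = 7.739938 ng/kg/min

7.7 ng/kg/min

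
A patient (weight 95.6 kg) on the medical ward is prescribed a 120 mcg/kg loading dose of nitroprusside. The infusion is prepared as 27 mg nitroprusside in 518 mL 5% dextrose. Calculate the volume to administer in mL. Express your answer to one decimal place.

Dose = 120 mcg/kg × 95.6 kg = 11472 mcg
Concentration = 27 mg ÷ 518 mL = 0.05212355 mg/mL = 52.12355 mcg/mL
Volume = 11472 mcg ÷ 52.12355 mcg/mL = 220.0924 mL

220.1 mL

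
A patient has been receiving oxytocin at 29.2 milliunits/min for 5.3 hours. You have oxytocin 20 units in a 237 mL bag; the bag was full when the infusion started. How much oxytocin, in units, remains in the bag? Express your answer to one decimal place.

29.2 milliunits/min × 60 min/hr = 1752 milliunits/hr
Concentration = 20 units ÷ 237 mL = 0.08438819 units/mL = 84.38819 milliunits/mL
Rate = 1752 milliunits/hr ÷ 84.38819 milliunits/mL = 20.7612 mL/hr
Volume infused = 20.7612 mL/hr × 5.3 hr = 110.0344 mL
Volume remaining = 237 − 110.0344 = 126.9656 mL
Drug remaining = 126.9656 mL × 84.38819 milliunits/mL = 10714.4 milliunits = 10.7144 units

10.7 units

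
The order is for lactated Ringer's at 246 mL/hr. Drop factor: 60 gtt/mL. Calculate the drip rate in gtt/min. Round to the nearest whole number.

246 gtt/min

246 mL/hr ÷ 60 min/hr = 4.1 mL/min
4.1 mL/min × 60 gtt/mL = 246 gtt/min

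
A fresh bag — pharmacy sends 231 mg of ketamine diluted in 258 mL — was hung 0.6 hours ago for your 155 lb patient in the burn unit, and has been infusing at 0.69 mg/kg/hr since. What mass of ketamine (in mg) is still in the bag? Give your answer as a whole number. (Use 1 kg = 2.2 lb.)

202 mg

Weight = 155 lb ÷ 2.2 lb/kg = 70.45455 kg
Dose = 0.69 mg/kg/hr × 70.45455 kg = 48.61364 mg/hr
Concentration = 231 mg ÷ 258 mL = 0.8953488 mg/mL
Rate = 48.61364 mg/hr ÷ 0.8953488 mg/mL = 54.29575 mL/hr
Volume infused = 54.29575 mL/hr × 0.6 hr = 32.57745 mL
Volume remaining = 258 − 32.57745 = 225.4226 mL
Drug remaining = 225.4226 mL × 0.8953488 mg/mL = 201.8318 mg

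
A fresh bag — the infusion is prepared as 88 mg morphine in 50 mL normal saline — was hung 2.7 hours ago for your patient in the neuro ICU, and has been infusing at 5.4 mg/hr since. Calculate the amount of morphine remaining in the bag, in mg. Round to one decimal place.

73.4 mg

Concentration = 88 mg ÷ 50 mL = 1.76 mg/mL
Rate = 5.4 mg/hr ÷ 1.76 mg/mL = 3.068182 mL/hr
Volume infused = 3.068182 mL/hr × 2.7 hr = 8.284091 mL
Volume remaining = 50 − 8.284091 = 41.71591 mL
Drug remaining = 41.71591 mL × 1.76 mg/mL = 73.42 mg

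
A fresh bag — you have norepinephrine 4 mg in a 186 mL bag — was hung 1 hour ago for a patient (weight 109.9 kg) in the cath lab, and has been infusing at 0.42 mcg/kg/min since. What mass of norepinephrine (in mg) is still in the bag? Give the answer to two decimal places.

1.23 mg

Dose = 0.42 mcg/kg/min × 109.9 kg = 46.158 mcg/min
46.158 mcg/min × 60 min/hr = 2769.48 mcg/hr
Concentration = 4 mg ÷ 186 mL = 0.02150538 mg/mL = 21.50538 mcg/mL
Rate = 2769.48 mcg/hr ÷ 21.50538 mcg/mL = 128.7808 mL/hr
Volume infused = 128.7808 mL/hr × 1 hr = 128.7808 mL
Volume remaining = 186 − 128.7808 = 57.21918 mL
Drug remaining = 57.21918 mL × 21.50538 mcg/mL = 1230.52 mcg = 1.23052 mg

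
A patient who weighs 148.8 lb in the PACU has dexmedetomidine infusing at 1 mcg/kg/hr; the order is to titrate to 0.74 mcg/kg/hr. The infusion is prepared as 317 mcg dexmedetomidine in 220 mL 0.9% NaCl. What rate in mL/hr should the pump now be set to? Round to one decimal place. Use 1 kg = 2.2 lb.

34.7 mL/hr

Weight = 148.8 lb ÷ 2.2 lb/kg = 67.63636 kg
Dose = 0.74 mcg/kg/hr × 67.63636 kg = 50.05091 mcg/hr
Concentration = 317 mcg ÷ 220 mL = 1.440909 mcg/mL
Rate = 50.05091 mcg/hr ÷ 1.440909 mcg/mL = 34.73565 mL/hr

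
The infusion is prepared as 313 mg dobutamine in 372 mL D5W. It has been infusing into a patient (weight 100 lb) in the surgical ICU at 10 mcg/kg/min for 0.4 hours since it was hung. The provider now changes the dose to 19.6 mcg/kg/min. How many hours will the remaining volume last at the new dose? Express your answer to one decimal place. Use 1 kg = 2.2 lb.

Initial rate:
Weight = 100 lb ÷ 2.2 lb/kg = 45.45455 kg
Dose = 10 mcg/kg/min × 45.45455 kg = 454.5455 mcg/min
454.5455 mcg/min × 60 min/hr = 27272.73 mcg/hr
Concentration = 313 mg ÷ 372 mL = 0.8413978 mg/mL = 841.3978 mcg/mL
Rate = 27272.73 mcg/hr ÷ 841.3978 mcg/mL = 32.41359 mL/hr
Volume infused so far = 32.41359 mL/hr × 0.4 hr = 12.96544 mL
Volume remaining = 372 − 12.96544 = 359.0346 mL
New rate:
Dose = 19.6 mcg/kg/min × 45.45455 kg = 890.9091 mcg/min
890.9091 mcg/min × 60 min/hr = 53454.55 mcg/hr
Rate = 53454.55 mcg/hr ÷ 841.3978 mcg/mL = 63.53064 mL/hr
Time remaining = 359.0346 mL ÷ 63.53064 mL/hr = 5.651361 hr

5.7 hours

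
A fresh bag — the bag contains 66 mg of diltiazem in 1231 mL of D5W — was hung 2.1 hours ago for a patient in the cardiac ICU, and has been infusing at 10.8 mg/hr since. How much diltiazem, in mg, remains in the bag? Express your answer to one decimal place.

Concentration = 66 mg ÷ 1231 mL = 0.05361495 mg/mL
Rate = 10.8 mg/hr ÷ 0.05361495 mg/mL = 201.4364 mL/hr
Volume infused = 201.4364 mL/hr × 2.1 hr = 423.0164 mL
Volume remaining = 1231 − 423.0164 = 807.9836 mL
Drug remaining = 807.9836 mL × 0.05361495 mg/mL = 43.32 mg

43.3 mg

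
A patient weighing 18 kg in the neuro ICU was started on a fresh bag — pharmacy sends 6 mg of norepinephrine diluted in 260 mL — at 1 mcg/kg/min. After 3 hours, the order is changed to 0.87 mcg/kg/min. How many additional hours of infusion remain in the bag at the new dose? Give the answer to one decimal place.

Initial rate:
Dose = 1 mcg/kg/min × 18 kg = 18 mcg/min
18 mcg/min × 60 min/hr = 1080 mcg/hr
Concentration = 6 mg ÷ 260 mL = 0.02307692 mg/mL = 23.07692 mcg/mL
Rate = 1080 mcg/hr ÷ 23.07692 mcg/mL = 46.8 mL/hr
Volume infused so far = 46.8 mL/hr × 3 hr = 140.4 mL
Volume remaining = 260 − 140.4 = 119.6 mL
New rate:
Dose = 0.87 mcg/kg/min × 18 kg = 15.66 mcg/min
15.66 mcg/min × 60 min/hr = 939.6 mcg/hr
Rate = 939.6 mcg/hr ÷ 23.07692 mcg/mL = 40.716 mL/hr
Time remaining = 119.6 mL ÷ 40.716 mL/hr = 2.93742 hr

2.9 hours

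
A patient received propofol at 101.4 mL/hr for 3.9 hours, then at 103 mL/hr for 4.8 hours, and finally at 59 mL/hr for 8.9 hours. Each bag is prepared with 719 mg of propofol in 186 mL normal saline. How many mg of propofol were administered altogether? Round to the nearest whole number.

Concentration = 719 mg ÷ 186 mL = 3.865591 mg/mL
Stage 1: 101.4 mL/hr × 3.9 hr = 395.46 mL → 395.46 mL × 3.865591 mg/mL = 1528.687 mg
Stage 2: 103 mL/hr × 4.8 hr = 494.4 mL → 494.4 mL × 3.865591 mg/mL = 1911.148 mg
Stage 3: 59 mL/hr × 8.9 hr = 525.1 mL → 525.1 mL × 3.865591 mg/mL = 2029.822 mg
Total = 1528.687 + 1911.148 + 2029.822 = 5469.657 mg

5470 mg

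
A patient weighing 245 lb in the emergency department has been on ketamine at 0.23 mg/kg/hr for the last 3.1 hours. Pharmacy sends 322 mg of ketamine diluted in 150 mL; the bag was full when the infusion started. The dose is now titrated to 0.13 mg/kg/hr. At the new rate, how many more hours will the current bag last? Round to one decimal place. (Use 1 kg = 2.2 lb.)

16.8 hours

Initial rate:
Weight = 245 lb ÷ 2.2 lb/kg = 111.3636 kg
Dose = 0.23 mg/kg/hr × 111.3636 kg = 25.61364 mg/hr
Concentration = 322 mg ÷ 150 mL = 2.146667 mg/mL
Rate = 25.61364 mg/hr ÷ 2.146667 mg/mL = 11.93182 mL/hr
Volume infused so far = 11.93182 mL/hr × 3.1 hr = 36.98864 mL
Volume remaining = 150 − 36.98864 = 113.0114 mL
New rate:
Dose = 0.13 mg/kg/hr × 111.3636 kg = 14.47727 mg/hr
Rate = 14.47727 mg/hr ÷ 2.146667 mg/mL = 6.744071 mL/hr
Time remaining = 113.0114 mL ÷ 6.744071 mL/hr = 16.75714 hr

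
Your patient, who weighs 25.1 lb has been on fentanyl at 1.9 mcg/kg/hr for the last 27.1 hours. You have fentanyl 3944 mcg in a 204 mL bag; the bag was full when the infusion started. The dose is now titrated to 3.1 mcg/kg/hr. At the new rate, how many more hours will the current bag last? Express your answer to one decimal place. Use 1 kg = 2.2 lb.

Initial rate:
Weight = 25.1 lb ÷ 2.2 lb/kg = 11.40909 kg
Dose = 1.9 mcg/kg/hr × 11.40909 kg = 21.67727 mcg/hr
Concentration = 3944 mcg ÷ 204 mL = 19.33333 mcg/mL
Rate = 21.67727 mcg/hr ÷ 19.33333 mcg/mL = 1.121238 mL/hr
Volume infused so far = 1.121238 mL/hr × 27.1 hr = 30.38556 mL
Volume remaining = 204 − 30.38556 = 173.6144 mL
New rate:
Dose = 3.1 mcg/kg/hr × 11.40909 kg = 35.36818 mcg/hr
Rate = 35.36818 mcg/hr ÷ 19.33333 mcg/mL = 1.829389 mL/hr
Time remaining = 173.6144 mL ÷ 1.829389 mL/hr = 94.90298 hr

94.9 hours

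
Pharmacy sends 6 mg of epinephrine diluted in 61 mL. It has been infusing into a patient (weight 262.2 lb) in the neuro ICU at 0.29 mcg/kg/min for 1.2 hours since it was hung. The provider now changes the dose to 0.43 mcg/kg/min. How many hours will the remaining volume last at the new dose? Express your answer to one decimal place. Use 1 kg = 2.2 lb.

1.1 hours

Initial rate:
Weight = 262.2 lb ÷ 2.2 lb/kg = 119.1818 kg
Dose = 0.29 mcg/kg/min × 119.1818 kg = 34.56273 mcg/min
34.56273 mcg/min × 60 min/hr = 2073.764 mcg/hr
Concentration = 6 mg ÷ 61 mL = 0.09836066 mg/mL = 98.36066 mcg/mL
Rate = 2073.764 mcg/hr ÷ 98.36066 mcg/mL = 21.08326 mL/hr
Volume infused so far = 21.08326 mL/hr × 1.2 hr = 25.29992 mL
Volume remaining = 61 − 25.29992 = 35.70008 mL
New rate:
Dose = 0.43 mcg/kg/min × 119.1818 kg = 51.24818 mcg/min
51.24818 mcg/min × 60 min/hr = 3074.891 mcg/hr
Rate = 3074.891 mcg/hr ÷ 98.36066 mcg/mL = 31.26139 mL/hr
Time remaining = 35.70008 mL ÷ 31.26139 mL/hr = 1.141986 hr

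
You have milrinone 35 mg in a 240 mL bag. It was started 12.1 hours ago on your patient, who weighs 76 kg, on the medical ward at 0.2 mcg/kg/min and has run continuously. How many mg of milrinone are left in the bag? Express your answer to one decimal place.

Dose = 0.2 mcg/kg/min × 76 kg = 15.2 mcg/min
15.2 mcg/min × 60 min/hr = 912 mcg/hr
Concentration = 35 mg ÷ 240 mL = 0.1458333 mg/mL = 145.8333 mcg/mL
Rate = 912 mcg/hr ÷ 145.8333 mcg/mL = 6.253714 mL/hr
Volume infused = 6.253714 mL/hr × 12.1 hr = 75.66994 mL
Volume remaining = 240 − 75.66994 = 164.3301 mL
Drug remaining = 164.3301 mL × 145.8333 mcg/mL = 23964.8 mcg = 23.9648 mg

24.0 mg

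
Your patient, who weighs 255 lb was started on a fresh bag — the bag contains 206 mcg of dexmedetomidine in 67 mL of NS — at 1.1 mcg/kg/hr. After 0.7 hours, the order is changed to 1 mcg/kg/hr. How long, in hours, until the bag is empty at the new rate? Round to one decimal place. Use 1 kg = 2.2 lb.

1.0 hours

Initial rate:
Weight = 255 lb ÷ 2.2 lb/kg = 115.9091 kg
Dose = 1.1 mcg/kg/hr × 115.9091 kg = 127.5 mcg/hr
Concentration = 206 mcg ÷ 67 mL = 3.074627 mcg/mL
Rate = 127.5 mcg/hr ÷ 3.074627 mcg/mL = 41.46845 mL/hr
Volume infused so far = 41.46845 mL/hr × 0.7 hr = 29.02791 mL
Volume remaining = 67 − 29.02791 = 37.97209 mL
New rate:
Dose = 1 mcg/kg/hr × 115.9091 kg = 115.9091 mcg/hr
Rate = 115.9091 mcg/hr ÷ 3.074627 mcg/mL = 37.69859 mL/hr
Time remaining = 37.97209 mL ÷ 37.69859 mL/hr = 1.007255 hr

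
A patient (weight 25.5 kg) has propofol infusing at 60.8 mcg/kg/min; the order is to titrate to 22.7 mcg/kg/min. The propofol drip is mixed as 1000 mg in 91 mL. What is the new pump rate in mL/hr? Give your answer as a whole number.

3 mL/hr

Dose = 22.7 mcg/kg/min × 25.5 kg = 578.85 mcg/min
578.85 mcg/min × 60 min/hr = 34731 mcg/hr
Concentration = 1000 mg ÷ 91 mL = 10.98901 mg/mL = 10989.01 mcg/mL
Rate = 34731 mcg/hr ÷ 10989.01 mcg/mL = 3.160521 mL/hr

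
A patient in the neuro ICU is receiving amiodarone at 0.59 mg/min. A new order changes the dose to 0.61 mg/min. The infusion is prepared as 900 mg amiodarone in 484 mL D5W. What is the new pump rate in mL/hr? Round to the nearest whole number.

20 mL/hr

0.61 mg/min × 60 min/hr = 36.6 mg/hr
Concentration = 900 mg ÷ 484 mL = 1.859504 mg/mL
Rate = 36.6 mg/hr ÷ 1.859504 mg/mL = 19.68267 mL/hr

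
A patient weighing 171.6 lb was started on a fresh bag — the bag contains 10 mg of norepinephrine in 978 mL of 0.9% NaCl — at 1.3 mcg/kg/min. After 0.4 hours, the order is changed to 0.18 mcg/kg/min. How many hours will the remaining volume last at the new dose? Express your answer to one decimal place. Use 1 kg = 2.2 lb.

Initial rate:
Weight = 171.6 lb ÷ 2.2 lb/kg = 78 kg
Dose = 1.3 mcg/kg/min × 78 kg = 101.4 mcg/min
101.4 mcg/min × 60 min/hr = 6084 mcg/hr
Concentration = 10 mg ÷ 978 mL = 0.01022495 mg/mL = 10.22495 mcg/mL
Rate = 6084 mcg/hr ÷ 10.22495 mcg/mL = 595.0152 mL/hr
Volume infused so far = 595.0152 mL/hr × 0.4 hr = 238.0061 mL
Volume remaining = 978 − 238.0061 = 739.9939 mL
New rate:
Dose = 0.18 mcg/kg/min × 78 kg = 14.04 mcg/min
14.04 mcg/min × 60 min/hr = 842.4 mcg/hr
Rate = 842.4 mcg/hr ÷ 10.22495 mcg/mL = 82.38672 mL/hr
Time remaining = 739.9939 mL ÷ 82.38672 mL/hr = 8.981956 hr

9.0 hours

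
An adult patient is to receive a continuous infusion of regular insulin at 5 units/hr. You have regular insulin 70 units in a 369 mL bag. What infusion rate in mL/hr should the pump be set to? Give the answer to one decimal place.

26.4 mL/hr

Concentration = 70 units ÷ 369 mL = 0.1897019 units/mL
Rate = 5 units/hr ÷ 0.1897019 units/mL = 26.35714 mL/hr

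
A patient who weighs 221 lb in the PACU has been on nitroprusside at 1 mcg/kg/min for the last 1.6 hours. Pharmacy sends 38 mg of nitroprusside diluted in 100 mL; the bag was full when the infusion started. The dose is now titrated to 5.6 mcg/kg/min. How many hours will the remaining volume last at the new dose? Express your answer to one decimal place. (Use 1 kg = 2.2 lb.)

Initial rate:
Weight = 221 lb ÷ 2.2 lb/kg = 100.4545 kg
Dose = 1 mcg/kg/min × 100.4545 kg = 100.4545 mcg/min
100.4545 mcg/min × 60 min/hr = 6027.273 mcg/hr
Concentration = 38 mg ÷ 100 mL = 0.38 mg/mL = 380 mcg/mL
Rate = 6027.273 mcg/hr ÷ 380 mcg/mL = 15.86124 mL/hr
Volume infused so far = 15.86124 mL/hr × 1.6 hr = 25.37799 mL
Volume remaining = 100 − 25.37799 = 74.62201 mL
New rate:
Dose = 5.6 mcg/kg/min × 100.4545 kg = 562.5455 mcg/min
562.5455 mcg/min × 60 min/hr = 33752.73 mcg/hr
Rate = 33752.73 mcg/hr ÷ 380 mcg/mL = 88.82297 mL/hr
Time remaining = 74.62201 mL ÷ 88.82297 mL/hr = 0.8401207 hr

0.8 hours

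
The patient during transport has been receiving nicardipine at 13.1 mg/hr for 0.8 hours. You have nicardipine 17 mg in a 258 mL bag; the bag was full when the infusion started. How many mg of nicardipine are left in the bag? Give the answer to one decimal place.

6.5 mg

Concentration = 17 mg ÷ 258 mL = 0.06589147 mg/mL
Rate = 13.1 mg/hr ÷ 0.06589147 mg/mL = 198.8118 mL/hr
Volume infused = 198.8118 mL/hr × 0.8 hr = 159.0494 mL
Volume remaining = 258 − 159.0494 = 98.95059 mL
Drug remaining = 98.95059 mL × 0.06589147 mg/mL = 6.52 mg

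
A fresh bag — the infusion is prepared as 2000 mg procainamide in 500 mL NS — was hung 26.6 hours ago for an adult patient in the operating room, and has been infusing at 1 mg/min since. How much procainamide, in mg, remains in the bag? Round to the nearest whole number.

404 mg

1 mg/min × 60 min/hr = 60 mg/hr
Concentration = 2000 mg ÷ 500 mL = 4 mg/mL
Rate = 60 mg/hr ÷ 4 mg/mL = 15 mL/hr
Volume infused = 15 mL/hr × 26.6 hr = 399 mL
Volume remaining = 500 − 399 = 101 mL
Drug remaining = 101 mL × 4 mg/mL = 404 mg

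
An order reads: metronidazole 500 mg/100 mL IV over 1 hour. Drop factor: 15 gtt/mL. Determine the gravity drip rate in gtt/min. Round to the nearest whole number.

100 mL ÷ (1 hr × 60 = 60 min) = 1.666667 mL/min
1.666667 mL/min × 15 gtt/mL = 25 gtt/min

25 gtt/min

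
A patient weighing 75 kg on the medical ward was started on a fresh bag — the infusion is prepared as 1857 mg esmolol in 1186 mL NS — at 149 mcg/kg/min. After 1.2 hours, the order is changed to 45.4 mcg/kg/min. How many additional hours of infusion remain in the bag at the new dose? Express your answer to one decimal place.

5.2 hours

Initial rate:
Dose = 149 mcg/kg/min × 75 kg = 11175 mcg/min
11175 mcg/min × 60 min/hr = 670500 mcg/hr
Concentration = 1857 mg ÷ 1186 mL = 1.565767 mg/mL = 1565.767 mcg/mL
Rate = 670500 mcg/hr ÷ 1565.767 mcg/mL = 428.2246 mL/hr
Volume infused so far = 428.2246 mL/hr × 1.2 hr = 513.8695 mL
Volume remaining = 1186 − 513.8695 = 672.1305 mL
New rate:
Dose = 45.4 mcg/kg/min × 75 kg = 3405 mcg/min
3405 mcg/min × 60 min/hr = 204300 mcg/hr
Rate = 204300 mcg/hr ÷ 1565.767 mcg/mL = 130.4792 mL/hr
Time remaining = 672.1305 mL ÷ 130.4792 mL/hr = 5.151248 hr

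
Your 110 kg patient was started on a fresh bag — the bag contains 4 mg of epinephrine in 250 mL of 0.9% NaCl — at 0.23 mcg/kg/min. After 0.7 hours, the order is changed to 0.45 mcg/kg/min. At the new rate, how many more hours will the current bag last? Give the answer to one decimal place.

1.0 hours

Initial rate:
Dose = 0.23 mcg/kg/min × 110 kg = 25.3 mcg/min
25.3 mcg/min × 60 min/hr = 1518 mcg/hr
Concentration = 4 mg ÷ 250 mL = 0.016 mg/mL = 16 mcg/mL
Rate = 1518 mcg/hr ÷ 16 mcg/mL = 94.875 mL/hr
Volume infused so far = 94.875 mL/hr × 0.7 hr = 66.4125 mL
Volume remaining = 250 − 66.4125 = 183.5875 mL
New rate:
Dose = 0.45 mcg/kg/min × 110 kg = 49.5 mcg/min
49.5 mcg/min × 60 min/hr = 2970 mcg/hr
Rate = 2970 mcg/hr ÷ 16 mcg/mL = 185.625 mL/hr
Time remaining = 183.5875 mL ÷ 185.625 mL/hr = 0.9890236 hr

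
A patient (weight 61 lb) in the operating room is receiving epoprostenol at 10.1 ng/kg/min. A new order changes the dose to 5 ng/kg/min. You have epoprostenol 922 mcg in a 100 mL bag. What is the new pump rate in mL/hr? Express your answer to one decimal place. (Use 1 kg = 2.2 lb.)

0.9 mL/hr

Weight = 61 lb ÷ 2.2 lb/kg = 27.72727 kg
Dose = 5 ng/kg/min × 27.72727 kg = 138.6364 ng/min
138.6364 ng/min × 60 min/hr = 8318.182 ng/hr
Concentration = 922 mcg ÷ 100 mL = 9.22 mcg/mL = 9220 ng/mL
Rate = 8318.182 ng/hr ÷ 9220 ng/mL = 0.9021889 mL/hr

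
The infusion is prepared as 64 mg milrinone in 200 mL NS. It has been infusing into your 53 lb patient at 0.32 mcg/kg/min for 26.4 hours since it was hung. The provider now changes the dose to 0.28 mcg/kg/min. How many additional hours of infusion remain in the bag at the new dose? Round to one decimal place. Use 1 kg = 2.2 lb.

128.0 hours

Initial rate:
Weight = 53 lb ÷ 2.2 lb/kg = 24.09091 kg
Dose = 0.32 mcg/kg/min × 24.09091 kg = 7.709091 mcg/min
7.709091 mcg/min × 60 min/hr = 462.5455 mcg/hr
Concentration = 64 mg ÷ 200 mL = 0.32 mg/mL = 320 mcg/mL
Rate = 462.5455 mcg/hr ÷ 320 mcg/mL = 1.445455 mL/hr
Volume infused so far = 1.445455 mL/hr × 26.4 hr = 38.16 mL
Volume remaining = 200 − 38.16 = 161.84 mL
New rate:
Dose = 0.28 mcg/kg/min × 24.09091 kg = 6.745455 mcg/min
6.745455 mcg/min × 60 min/hr = 404.7273 mcg/hr
Rate = 404.7273 mcg/hr ÷ 320 mcg/mL = 1.264773 mL/hr
Time remaining = 161.84 mL ÷ 1.264773 mL/hr = 127.9597 hr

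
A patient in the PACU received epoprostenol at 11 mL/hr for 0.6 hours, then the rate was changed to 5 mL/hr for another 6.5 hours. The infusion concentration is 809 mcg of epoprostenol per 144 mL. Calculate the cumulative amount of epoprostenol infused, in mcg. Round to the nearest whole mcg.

220 mcg

Concentration = 809 mcg ÷ 144 mL = 5.618056 mcg/mL
Stage 1: 11 mL/hr × 0.6 hr = 6.6 mL → 6.6 mL × 5.618056 mcg/mL = 37.07917 mcg
Stage 2: 5 mL/hr × 6.5 hr = 32.5 mL → 32.5 mL × 5.618056 mcg/mL = 182.5868 mcg
Total = 37.07917 + 182.5868 = 219.666 mcg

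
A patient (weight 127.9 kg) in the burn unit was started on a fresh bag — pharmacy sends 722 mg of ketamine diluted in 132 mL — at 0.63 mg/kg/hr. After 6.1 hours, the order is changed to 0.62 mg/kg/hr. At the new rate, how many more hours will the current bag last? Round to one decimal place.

Initial rate:
Dose = 0.63 mg/kg/hr × 127.9 kg = 80.577 mg/hr
Concentration = 722 mg ÷ 132 mL = 5.469697 mg/mL
Rate = 80.577 mg/hr ÷ 5.469697 mg/mL = 14.73153 mL/hr
Volume infused so far = 14.73153 mL/hr × 6.1 hr = 89.86233 mL
Volume remaining = 132 − 89.86233 = 42.13767 mL
New rate:
Dose = 0.62 mg/kg/hr × 127.9 kg = 79.298 mg/hr
Rate = 79.298 mg/hr ÷ 5.469697 mg/mL = 14.4977 mL/hr
Time remaining = 42.13767 mL ÷ 14.4977 mL/hr = 2.906508 hr

2.9 hours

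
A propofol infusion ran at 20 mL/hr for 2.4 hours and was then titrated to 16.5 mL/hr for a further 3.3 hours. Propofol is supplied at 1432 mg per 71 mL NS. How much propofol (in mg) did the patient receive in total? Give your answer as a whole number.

2066 mg

Concentration = 1432 mg ÷ 71 mL = 20.16901 mg/mL
Stage 1: 20 mL/hr × 2.4 hr = 48 mL → 48 mL × 20.16901 mg/mL = 968.1127 mg
Stage 2: 16.5 mL/hr × 3.3 hr = 54.45 mL → 54.45 mL × 20.16901 mg/mL = 1098.203 mg
Total = 968.1127 + 1098.203 = 2066.315 mg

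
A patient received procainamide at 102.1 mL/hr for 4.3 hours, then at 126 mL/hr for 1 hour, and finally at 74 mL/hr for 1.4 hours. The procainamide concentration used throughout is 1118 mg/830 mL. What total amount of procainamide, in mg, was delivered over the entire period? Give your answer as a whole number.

901 mg

Concentration = 1118 mg ÷ 830 mL = 1.346988 mg/mL
Stage 1: 102.1 mL/hr × 4.3 hr = 439.03 mL → 439.03 mL × 1.346988 mg/mL = 591.3681 mg
Stage 2: 126 mL/hr × 1 hr = 126 mL → 126 mL × 1.346988 mg/mL = 169.7205 mg
Stage 3: 74 mL/hr × 1.4 hr = 103.6 mL → 103.6 mL × 1.346988 mg/mL = 139.548 mg
Total = 591.3681 + 169.7205 + 139.548 = 900.6366 mg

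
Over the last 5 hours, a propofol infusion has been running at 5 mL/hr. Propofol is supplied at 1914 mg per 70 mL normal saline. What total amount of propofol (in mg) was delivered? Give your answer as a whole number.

Concentration = 1914 mg ÷ 70 mL = 27.34286 mg/mL
Drug rate = 5 mL/hr × 27.34286 mg/mL = 136.7143 mg/hr
Total = 136.7143 mg/hr × 5 hr = 683.5714 mg

684 mg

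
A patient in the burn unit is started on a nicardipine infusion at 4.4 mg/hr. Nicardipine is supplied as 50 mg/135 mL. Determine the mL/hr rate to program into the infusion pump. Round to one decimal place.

11.9 mL/hr

Concentration = 50 mg ÷ 135 mL = 0.3703704 mg/mL
Rate = 4.4 mg/hr ÷ 0.3703704 mg/mL = 11.88 mL/hr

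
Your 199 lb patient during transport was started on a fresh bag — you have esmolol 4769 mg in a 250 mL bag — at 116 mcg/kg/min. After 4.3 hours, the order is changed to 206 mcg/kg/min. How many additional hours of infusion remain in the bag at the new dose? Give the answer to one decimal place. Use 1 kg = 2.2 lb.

Initial rate:
Weight = 199 lb ÷ 2.2 lb/kg = 90.45455 kg
Dose = 116 mcg/kg/min × 90.45455 kg = 10492.73 mcg/min
10492.73 mcg/min × 60 min/hr = 629563.6 mcg/hr
Concentration = 4769 mg ÷ 250 mL = 19.076 mg/mL = 19076 mcg/mL
Rate = 629563.6 mcg/hr ÷ 19076 mcg/mL = 33.00292 mL/hr
Volume infused so far = 33.00292 mL/hr × 4.3 hr = 141.9125 mL
Volume remaining = 250 − 141.9125 = 108.0875 mL
New rate:
Dose = 206 mcg/kg/min × 90.45455 kg = 18633.64 mcg/min
18633.64 mcg/min × 60 min/hr = 1118018 mcg/hr
Rate = 1118018 mcg/hr ÷ 19076 mcg/mL = 58.60863 mL/hr
Time remaining = 108.0875 mL ÷ 58.60863 mL/hr = 1.844224 hr

1.8 hours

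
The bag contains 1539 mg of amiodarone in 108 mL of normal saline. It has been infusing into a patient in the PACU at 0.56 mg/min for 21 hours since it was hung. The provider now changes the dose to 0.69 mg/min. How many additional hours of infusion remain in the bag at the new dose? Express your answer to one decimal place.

Initial rate:
0.56 mg/min × 60 min/hr = 33.6 mg/hr
Concentration = 1539 mg ÷ 108 mL = 14.25 mg/mL
Rate = 33.6 mg/hr ÷ 14.25 mg/mL = 2.357895 mL/hr
Volume infused so far = 2.357895 mL/hr × 21 hr = 49.51579 mL
Volume remaining = 108 − 49.51579 = 58.48421 mL
New rate:
0.69 mg/min × 60 min/hr = 41.4 mg/hr
Rate = 41.4 mg/hr ÷ 14.25 mg/mL = 2.905263 mL/hr
Time remaining = 58.48421 mL ÷ 2.905263 mL/hr = 20.13043 hr

20.1 hours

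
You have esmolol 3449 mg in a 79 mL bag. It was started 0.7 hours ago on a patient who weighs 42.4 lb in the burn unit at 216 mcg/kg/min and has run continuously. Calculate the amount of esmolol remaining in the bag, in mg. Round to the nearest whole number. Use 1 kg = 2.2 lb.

3274 mg

Weight = 42.4 lb ÷ 2.2 lb/kg = 19.27273 kg
Dose = 216 mcg/kg/min × 19.27273 kg = 4162.909 mcg/min
4162.909 mcg/min × 60 min/hr = 249774.5 mcg/hr
Concentration = 3449 mg ÷ 79 mL = 43.65823 mg/mL = 43658.23 mcg/mL
Rate = 249774.5 mcg/hr ÷ 43658.23 mcg/mL = 5.721133 mL/hr
Volume infused = 5.721133 mL/hr × 0.7 hr = 4.004793 mL
Volume remaining = 79 − 4.004793 = 74.99521 mL
Drug remaining = 74.99521 mL × 43658.23 mcg/mL = 3274158 mcg = 3274.158 mg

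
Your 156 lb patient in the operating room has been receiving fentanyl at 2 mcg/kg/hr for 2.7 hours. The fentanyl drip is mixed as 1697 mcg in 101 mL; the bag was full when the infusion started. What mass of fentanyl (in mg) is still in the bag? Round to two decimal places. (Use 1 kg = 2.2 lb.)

Weight = 156 lb ÷ 2.2 lb/kg = 70.90909 kg
Dose = 2 mcg/kg/hr × 70.90909 kg = 141.8182 mcg/hr
Concentration = 1697 mcg ÷ 101 mL = 16.80198 mcg/mL
Rate = 141.8182 mcg/hr ÷ 16.80198 mcg/mL = 8.440564 mL/hr
Volume infused = 8.440564 mL/hr × 2.7 hr = 22.78952 mL
Volume remaining = 101 − 22.78952 = 78.21048 mL
Drug remaining = 78.21048 mL × 16.80198 mcg/mL = 1314.091 mcg = 1.314091 mg

1.31 mg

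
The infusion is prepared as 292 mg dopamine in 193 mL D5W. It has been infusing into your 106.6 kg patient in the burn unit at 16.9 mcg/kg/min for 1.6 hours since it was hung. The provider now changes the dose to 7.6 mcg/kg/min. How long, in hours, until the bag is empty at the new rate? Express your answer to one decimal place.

Initial rate:
Dose = 16.9 mcg/kg/min × 106.6 kg = 1801.54 mcg/min
1801.54 mcg/min × 60 min/hr = 108092.4 mcg/hr
Concentration = 292 mg ÷ 193 mL = 1.512953 mg/mL = 1512.953 mcg/mL
Rate = 108092.4 mcg/hr ÷ 1512.953 mcg/mL = 71.44463 mL/hr
Volume infused so far = 71.44463 mL/hr × 1.6 hr = 114.3114 mL
Volume remaining = 193 − 114.3114 = 78.68859 mL
New rate:
Dose = 7.6 mcg/kg/min × 106.6 kg = 810.16 mcg/min
810.16 mcg/min × 60 min/hr = 48609.6 mcg/hr
Rate = 48609.6 mcg/hr ÷ 1512.953 mcg/mL = 32.12895 mL/hr
Time remaining = 78.68859 mL ÷ 32.12895 mL/hr = 2.449149 hr

2.4 hours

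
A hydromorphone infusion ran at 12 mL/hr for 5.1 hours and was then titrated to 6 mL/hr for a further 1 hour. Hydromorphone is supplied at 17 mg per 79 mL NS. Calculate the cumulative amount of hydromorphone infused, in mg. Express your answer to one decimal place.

14.5 mg

Concentration = 17 mg ÷ 79 mL = 0.2151899 mg/mL
Stage 1: 12 mL/hr × 5.1 hr = 61.2 mL → 61.2 mL × 0.2151899 mg/mL = 13.16962 mg
Stage 2: 6 mL/hr × 1 hr = 6 mL → 6 mL × 0.2151899 mg/mL = 1.291139 mg
Total = 13.16962 + 1.291139 = 14.46076 mg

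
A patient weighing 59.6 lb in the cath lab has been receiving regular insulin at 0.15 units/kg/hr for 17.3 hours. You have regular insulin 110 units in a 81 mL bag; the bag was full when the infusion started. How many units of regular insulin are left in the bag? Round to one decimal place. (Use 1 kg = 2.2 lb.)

Weight = 59.6 lb ÷ 2.2 lb/kg = 27.09091 kg
Dose = 0.15 units/kg/hr × 27.09091 kg = 4.063636 units/hr
Concentration = 110 units ÷ 81 mL = 1.358025 units/mL
Rate = 4.063636 units/hr ÷ 1.358025 units/mL = 2.992314 mL/hr
Volume infused = 2.992314 mL/hr × 17.3 hr = 51.76703 mL
Volume remaining = 81 − 51.76703 = 29.23297 mL
Drug remaining = 29.23297 mL × 1.358025 units/mL = 39.69909 units

39.7 units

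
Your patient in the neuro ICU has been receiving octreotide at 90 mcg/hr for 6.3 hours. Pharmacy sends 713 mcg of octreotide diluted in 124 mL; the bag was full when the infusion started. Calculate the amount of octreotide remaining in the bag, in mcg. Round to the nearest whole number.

146 mcg

Concentration = 713 mcg ÷ 124 mL = 5.75 mcg/mL
Rate = 90 mcg/hr ÷ 5.75 mcg/mL = 15.65217 mL/hr
Volume infused = 15.65217 mL/hr × 6.3 hr = 98.6087 mL
Volume remaining = 124 − 98.6087 = 25.3913 mL
Drug remaining = 25.3913 mL × 5.75 mcg/mL = 146 mcg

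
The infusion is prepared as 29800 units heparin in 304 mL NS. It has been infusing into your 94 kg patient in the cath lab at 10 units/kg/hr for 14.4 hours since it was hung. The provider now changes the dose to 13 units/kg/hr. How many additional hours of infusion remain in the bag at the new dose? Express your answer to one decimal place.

13.3 hours

Initial rate:
Dose = 10 units/kg/hr × 94 kg = 940 units/hr
Concentration = 29800 units ÷ 304 mL = 98.02632 units/mL
Rate = 940 units/hr ÷ 98.02632 units/mL = 9.589262 mL/hr
Volume infused so far = 9.589262 mL/hr × 14.4 hr = 138.0854 mL
Volume remaining = 304 − 138.0854 = 165.9146 mL
New rate:
Dose = 13 units/kg/hr × 94 kg = 1222 units/hr
Rate = 1222 units/hr ÷ 98.02632 units/mL = 12.46604 mL/hr
Time remaining = 165.9146 mL ÷ 12.46604 mL/hr = 13.30933 hr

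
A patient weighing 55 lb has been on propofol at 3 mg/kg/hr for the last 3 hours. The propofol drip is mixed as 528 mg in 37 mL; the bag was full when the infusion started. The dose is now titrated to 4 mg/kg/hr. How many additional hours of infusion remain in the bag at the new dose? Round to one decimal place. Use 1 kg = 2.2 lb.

Initial rate:
Weight = 55 lb ÷ 2.2 lb/kg = 25 kg
Dose = 3 mg/kg/hr × 25 kg = 75 mg/hr
Concentration = 528 mg ÷ 37 mL = 14.27027 mg/mL
Rate = 75 mg/hr ÷ 14.27027 mg/mL = 5.255682 mL/hr
Volume infused so far = 5.255682 mL/hr × 3 hr = 15.76705 mL
Volume remaining = 37 − 15.76705 = 21.23295 mL
New rate:
Dose = 4 mg/kg/hr × 25 kg = 100 mg/hr
Rate = 100 mg/hr ÷ 14.27027 mg/mL = 7.007576 mL/hr
Time remaining = 21.23295 mL ÷ 7.007576 mL/hr = 3.03 hr

3.0 hours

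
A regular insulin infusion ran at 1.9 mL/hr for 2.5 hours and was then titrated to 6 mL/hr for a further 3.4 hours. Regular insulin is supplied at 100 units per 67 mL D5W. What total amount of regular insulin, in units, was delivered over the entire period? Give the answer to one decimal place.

37.5 units

Concentration = 100 units ÷ 67 mL = 1.492537 units/mL
Stage 1: 1.9 mL/hr × 2.5 hr = 4.75 mL → 4.75 mL × 1.492537 units/mL = 7.089552 units
Stage 2: 6 mL/hr × 3.4 hr = 20.4 mL → 20.4 mL × 1.492537 units/mL = 30.44776 units
Total = 7.089552 + 30.44776 = 37.53731 units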